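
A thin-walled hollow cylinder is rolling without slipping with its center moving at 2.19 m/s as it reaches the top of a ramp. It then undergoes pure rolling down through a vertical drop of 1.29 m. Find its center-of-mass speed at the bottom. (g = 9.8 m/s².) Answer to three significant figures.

The moment of inertia is MR², giving k ≡ I/(MR²) = 1.
Since it rolls without slipping, ω = v/R and KE = ½Mv² + ½Iω² = ½(1+k)Mv² = Mv².
Conserving energy between top and bottom: Mv² = Mv₀² + Mgh, hence v² = v₀² + 2gh/(1+k).
v = √(2.19² + 2×9.8×1.29/2) = √17.44 ≈ 4.18 m/s.

v ≈ 4.18 m/s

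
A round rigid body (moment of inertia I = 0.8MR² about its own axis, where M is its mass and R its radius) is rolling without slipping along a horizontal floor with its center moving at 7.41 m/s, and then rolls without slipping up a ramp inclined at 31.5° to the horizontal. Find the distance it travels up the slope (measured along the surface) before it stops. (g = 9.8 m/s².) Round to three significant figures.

The moment of inertia is 0.8MR², giving k ≡ I/(MR²) = 0.8.
Rolling without slipping gives ω = v/R, so the total kinetic energy is ½Mv² + ½Iω² = ½(1+k)Mv² = (9/10)Mv².
Setting this equal to Mgh gives the vertical rise h = (1+k)v₀²/(2g) = 1.8×7.41²/(2×9.8) = 5.043 m.
The distance along the slope is d = h/sinθ = 5.043/sin31.5° ≈ 9.65 m.

d ≈ 9.65 m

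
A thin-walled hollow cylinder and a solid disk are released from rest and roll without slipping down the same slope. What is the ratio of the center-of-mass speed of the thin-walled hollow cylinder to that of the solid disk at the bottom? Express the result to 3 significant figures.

v_ratio ≈ 0.866

Each satisfies Mgh = ½(1+k)Mv² with k = I/(MR²), so v ∝ 1/√(1+k).
For the thin-walled hollow cylinder k = 1; for the solid disk k = 0.5.
v₁/v₂ = √((1+k₂)/(1+k₁)) = √(1.5/2) ≈ 0.866.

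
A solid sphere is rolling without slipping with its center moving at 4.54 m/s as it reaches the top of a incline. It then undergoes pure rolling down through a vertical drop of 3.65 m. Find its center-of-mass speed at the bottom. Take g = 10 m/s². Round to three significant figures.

v ≈ 8.53 m/s

For this body I = (2/5)MR², i.e. k = I/(MR²) = 0.4.
The rolling condition ω = v/R makes the rotational term ½I(v/R)² = ½kMv², so KE_total = ½(1+k)Mv² = (7/10)Mv².
Energy conservation: (7/10)Mv₀² + Mgh = (7/10)Mv², so v² = v₀² + 2gh/(1+k).
v = √(4.54² + 2×10×3.65/1.4) = √72.75 ≈ 8.53 m/s.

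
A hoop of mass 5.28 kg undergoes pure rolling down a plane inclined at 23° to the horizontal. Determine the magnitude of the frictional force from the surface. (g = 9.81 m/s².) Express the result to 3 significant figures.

f ≈ 10.1 N

With I = MR², the ratio k = I/(MR²) is 1.
Translational: Mg sinθ − f = Ma. Rotational about the CM: fR = Iα = kMRa, so f = kMa.
Combining, a = g sinθ/(1+k) and f = kMa = kMg sinθ/(1+k).
f = 1 × 5.28 × 9.81 × sin23° / 2 ≈ 10.1 N.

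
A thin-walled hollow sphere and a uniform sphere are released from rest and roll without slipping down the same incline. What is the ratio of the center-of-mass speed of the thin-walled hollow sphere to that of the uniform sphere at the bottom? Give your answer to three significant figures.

v_ratio ≈ 0.917

Each satisfies Mgh = ½(1+k)Mv² with k = I/(MR²), so v ∝ 1/√(1+k).
For the thin-walled hollow sphere k = 2/3; for the uniform sphere k = 0.4.
v₁/v₂ = √((1+k₂)/(1+k₁)) = √(1.4/1.667) ≈ 0.917.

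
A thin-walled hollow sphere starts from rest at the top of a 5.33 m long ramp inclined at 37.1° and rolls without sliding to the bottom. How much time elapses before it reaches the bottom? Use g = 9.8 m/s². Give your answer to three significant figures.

t ≈ 1.73 s

With I = (2/3)MR², the ratio k = I/(MR²) is 2/3.
Translational: Mg sinθ − f = Ma. Rotational about the CM: fR = Iα = kMRa, so f = kMa.
Hence a = g sinθ/(1+k) = 9.8×sin37.1°/1.667 = 3.547 m/s².
Starting from rest, L = ½at², so t = √(2L/a) = √(2×5.33/3.547) ≈ 1.73 s.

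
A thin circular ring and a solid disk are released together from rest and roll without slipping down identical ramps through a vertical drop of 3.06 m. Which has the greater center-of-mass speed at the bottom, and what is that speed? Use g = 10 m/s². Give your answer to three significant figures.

For rolling without slipping, Mgh = ½(1+k)Mv² where k = I/(MR²), so v = √(2gh/(1+k)).
Thin circular ring: k = 1, giving v = √(2×10×3.06/2) = 5.532 m/s.
Solid disk: k = 0.5, giving v = √(2×10×3.06/1.5) = 6.387 m/s.
The smaller k wins: the solid disk, at ≈ 6.39 m/s.

the solid disk, at v ≈ 6.39 m/s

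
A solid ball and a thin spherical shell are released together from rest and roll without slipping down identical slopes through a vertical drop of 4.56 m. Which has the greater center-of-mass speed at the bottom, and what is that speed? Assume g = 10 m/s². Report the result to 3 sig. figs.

the solid ball, at v ≈ 8.07 m/s

For rolling without slipping, Mgh = ½(1+k)Mv² where k = I/(MR²), so v = √(2gh/(1+k)).
Solid ball: k = 0.4, giving v = √(2×10×4.56/1.4) = 8.071 m/s.
Thin spherical shell: k = 2/3, giving v = √(2×10×4.56/1.667) = 7.397 m/s.
The smaller k wins: the solid ball, at ≈ 8.07 m/s.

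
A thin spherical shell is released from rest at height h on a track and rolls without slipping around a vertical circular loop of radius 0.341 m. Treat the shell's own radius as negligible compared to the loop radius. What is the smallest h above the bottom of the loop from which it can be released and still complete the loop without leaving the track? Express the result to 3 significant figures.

h_min ≈ 0.966 m

For this body I = (2/3)MR², i.e. k = I/(MR²) = 2/3.
At the top, contact is just lost when gravity alone supplies the centripetal force: Mg = Mv_top²/r, i.e. v_top² = gr.
With ω = v/R, the kinetic energy at speed v is ½(1+k)Mv² = (5/6)Mv².
Energy conservation from release (height h) to the top (height 2r): Mgh = Mg(2r) + (5/6)M·gr.
Thus h_min = 2r + (1+k)r/2 = r(2 + 1.667/2) = 0.341 × 2.833 ≈ 0.966 m.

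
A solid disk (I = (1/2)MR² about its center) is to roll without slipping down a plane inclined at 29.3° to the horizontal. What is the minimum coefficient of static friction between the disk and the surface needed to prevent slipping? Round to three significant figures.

μ_min ≈ 0.187

The moment of inertia is (1/2)MR², giving k ≡ I/(MR²) = 0.5.
Newton's second law down the slope: Mg sinθ − f = Ma. The torque equation fR = Iα (with α = a/R) gives f = kMa.
These give a = g sinθ/(1+k) and the required friction f = kMg sinθ/(1+k).
The normal force is N = Mg cosθ, so μ_min = f/N = k tanθ/(1+k).
μ_min = 0.5 × tan29.3° / 1.5 ≈ 0.187.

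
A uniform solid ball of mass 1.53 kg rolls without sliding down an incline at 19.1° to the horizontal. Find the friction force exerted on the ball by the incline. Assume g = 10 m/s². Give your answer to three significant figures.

f ≈ 1.43 N

For this body I = (2/5)MR², i.e. k = I/(MR²) = 0.4.
Along the incline Mg sinθ − f = Ma, and torque about the center fR = Iα = kMR²(a/R) gives f = kMa.
Combining, a = g sinθ/(1+k) and f = kMa = kMg sinθ/(1+k).
f = 0.4 × 1.53 × 10 × sin19.1° / 1.4 ≈ 1.43 N.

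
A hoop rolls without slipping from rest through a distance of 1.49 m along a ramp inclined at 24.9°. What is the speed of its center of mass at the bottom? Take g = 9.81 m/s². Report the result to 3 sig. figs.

v ≈ 2.48 m/s

The moment of inertia is MR², giving k ≡ I/(MR²) = 1.
The rolling condition ω = v/R makes the rotational term ½I(v/R)² = ½kMv², so KE_total = ½(1+k)Mv² = Mv².
The vertical drop is h = L sinθ = 1.49 × sin24.9° = 0.6273 m.
Setting Mgh = Mv² gives v = √(2gh/(1+k)) = √(2·9.81·0.6273/2) ≈ 2.48 m/s.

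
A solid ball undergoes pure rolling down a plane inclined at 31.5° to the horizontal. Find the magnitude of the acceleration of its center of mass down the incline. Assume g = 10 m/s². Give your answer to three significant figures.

The moment of inertia is (2/5)MR², giving k ≡ I/(MR²) = 0.4.
Along the incline Mg sinθ − f = Ma, and torque about the center fR = Iα = kMR²(a/R) gives f = kMa.
Eliminating f: Mg sinθ = (1+k)Ma, so a = g sinθ/(1+k) = 10 × sin31.5° / 1.4 ≈ 3.73 m/s².

a ≈ 3.73 m/s²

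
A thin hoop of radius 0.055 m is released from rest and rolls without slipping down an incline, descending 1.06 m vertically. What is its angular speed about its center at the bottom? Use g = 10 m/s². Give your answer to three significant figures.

ω ≈ 59.2 rad/s

For this body I = MR², i.e. k = I/(MR²) = 1.
Pure rolling means v = ωR; then KE = ½Mv² + ½I(v/R)² = ½(1+k)Mv² = Mv².
Energy conservation Mgh = ½(1+k)Mv² gives v = √(2gh/(1+k)) = √(2 × 10 × 1.06 / 2) = 3.256 m/s.
The angular speed follows from ω = v/R = 3.256/0.055 ≈ 59.2 rad/s.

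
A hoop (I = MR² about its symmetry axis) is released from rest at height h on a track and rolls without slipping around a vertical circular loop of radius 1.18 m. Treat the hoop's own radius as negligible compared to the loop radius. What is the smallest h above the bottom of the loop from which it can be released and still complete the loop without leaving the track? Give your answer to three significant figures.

Here I = MR², so the shape factor k = I/(MR²) = 1.
At the top of the loop, the minimum-contact condition is Mg = Mv_top²/r, so v_top² = gr.
With ω = v/R, the kinetic energy at speed v is ½(1+k)Mv² = Mv².
Energy conservation from release (height h) to the top (height 2r): Mgh = Mg(2r) + M·gr.
Thus h_min = 2r + (1+k)r/2 = r(2 + 2/2) = 1.18 × 3 ≈ 3.54 m.

h_min ≈ 3.54 m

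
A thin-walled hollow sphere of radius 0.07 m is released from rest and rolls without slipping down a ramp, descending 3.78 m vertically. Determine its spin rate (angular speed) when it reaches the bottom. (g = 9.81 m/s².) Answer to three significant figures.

With I = (2/3)MR², the ratio k = I/(MR²) is 2/3.
The rolling condition ω = v/R makes the rotational term ½I(v/R)² = ½kMv², so KE_total = ½(1+k)Mv² = (5/6)Mv².
Energy conservation Mgh = ½(1+k)Mv² gives v = √(2gh/(1+k)) = √(2 × 9.81 × 3.78 / 1.667) = 6.671 m/s.
Then ω = v/R = 6.671 / 0.07 ≈ 95.3 rad/s.

ω ≈ 95.3 rad/s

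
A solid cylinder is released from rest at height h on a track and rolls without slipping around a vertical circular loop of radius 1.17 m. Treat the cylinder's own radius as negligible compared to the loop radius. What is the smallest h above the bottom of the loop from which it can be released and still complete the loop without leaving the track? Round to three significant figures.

h_min ≈ 3.22 m

For this body I = (1/2)MR², i.e. k = I/(MR²) = 0.5.
At the top, contact is just lost when gravity alone supplies the centripetal force: Mg = Mv_top²/r, i.e. v_top² = gr.
With ω = v/R, the kinetic energy at speed v is ½(1+k)Mv² = (3/4)Mv².
Energy conservation from release (height h) to the top (height 2r): Mgh = Mg(2r) + (3/4)M·gr.
Thus h_min = 2r + (1+k)r/2 = r(2 + 1.5/2) = 1.17 × 2.75 ≈ 3.22 m.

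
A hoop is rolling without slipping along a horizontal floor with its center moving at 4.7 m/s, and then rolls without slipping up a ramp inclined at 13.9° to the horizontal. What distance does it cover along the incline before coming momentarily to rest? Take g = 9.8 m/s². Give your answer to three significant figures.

For this body I = MR², i.e. k = I/(MR²) = 1.
Rolling without slipping gives ω = v/R, so the total kinetic energy is ½Mv² + ½Iω² = ½(1+k)Mv² = Mv².
Setting this equal to Mgh gives the vertical rise h = (1+k)v₀²/(2g) = 2×4.7²/(2×9.8) = 2.254 m.
Along the incline, d = h/sinθ = 2.254/sin13.9° ≈ 9.38 m.

d ≈ 9.38 m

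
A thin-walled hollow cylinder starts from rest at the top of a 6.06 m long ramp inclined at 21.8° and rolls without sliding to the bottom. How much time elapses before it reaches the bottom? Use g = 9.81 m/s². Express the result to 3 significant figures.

For this body I = MR², i.e. k = I/(MR²) = 1.
Along the incline Mg sinθ − f = Ma, and torque about the center fR = Iα = kMR²(a/R) gives f = kMa.
Hence a = g sinθ/(1+k) = 9.81×sin21.8°/2 = 1.822 m/s².
Starting from rest, L = ½at², so t = √(2L/a) = √(2×6.06/1.822) ≈ 2.58 s.

t ≈ 2.58 s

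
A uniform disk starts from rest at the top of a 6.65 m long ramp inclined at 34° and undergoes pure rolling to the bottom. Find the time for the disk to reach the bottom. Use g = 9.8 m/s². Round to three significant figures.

With I = (1/2)MR², the ratio k = I/(MR²) is 0.5.
Newton's second law down the slope: Mg sinθ − f = Ma. The torque equation fR = Iα (with α = a/R) gives f = kMa.
Hence a = g sinθ/(1+k) = 9.8×sin34°/1.5 = 3.653 m/s².
Starting from rest, L = ½at², so t = √(2L/a) = √(2×6.65/3.653) ≈ 1.91 s.

t ≈ 1.91 s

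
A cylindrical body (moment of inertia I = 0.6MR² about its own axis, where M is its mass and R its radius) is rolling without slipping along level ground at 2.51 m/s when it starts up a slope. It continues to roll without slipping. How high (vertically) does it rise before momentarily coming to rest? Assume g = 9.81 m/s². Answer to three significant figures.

h ≈ 0.514 m

For this body I = 0.6MR², i.e. k = I/(MR²) = 0.6.
Pure rolling means v = ωR; then KE = ½Mv² + ½I(v/R)² = ½(1+k)Mv² = (4/5)Mv².
At the top the kinetic energy is zero, so (4/5)Mv₀² = Mgh.
Thus h = (1+k)v₀²/(2g) = 1.6 × 2.51² / (2 × 9.81) ≈ 0.514 m.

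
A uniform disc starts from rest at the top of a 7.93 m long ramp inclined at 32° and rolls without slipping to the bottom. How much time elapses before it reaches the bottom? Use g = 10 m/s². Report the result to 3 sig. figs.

For this body I = (1/2)MR², i.e. k = I/(MR²) = 0.5.
Newton's second law down the slope: Mg sinθ − f = Ma. The torque equation fR = Iα (with α = a/R) gives f = kMa.
Hence a = g sinθ/(1+k) = 10×sin32°/1.5 = 3.533 m/s².
Starting from rest, L = ½at², so t = √(2L/a) = √(2×7.93/3.533) ≈ 2.12 s.

t ≈ 2.12 s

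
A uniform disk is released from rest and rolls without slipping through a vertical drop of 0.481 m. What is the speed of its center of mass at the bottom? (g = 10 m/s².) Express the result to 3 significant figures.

The moment of inertia is (1/2)MR², giving k ≡ I/(MR²) = 0.5.
Rolling without slipping gives ω = v/R, so the total kinetic energy is ½Mv² + ½Iω² = ½(1+k)Mv² = (3/4)Mv².
Setting Mgh = (3/4)Mv² gives v = √(2gh/(1+k)) = √(2·10·0.481/1.5) ≈ 2.53 m/s.

v ≈ 2.53 m/s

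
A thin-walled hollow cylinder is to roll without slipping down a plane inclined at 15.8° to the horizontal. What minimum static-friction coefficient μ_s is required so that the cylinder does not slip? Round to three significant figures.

Here I = MR², so the shape factor k = I/(MR²) = 1.
Newton's second law down the slope: Mg sinθ − f = Ma. The torque equation fR = Iα (with α = a/R) gives f = kMa.
These give a = g sinθ/(1+k) and the required friction f = kMg sinθ/(1+k).
With N = Mg cosθ, the no-slip condition f ≤ μN gives μ_min = f/N = k tanθ/(1+k).
μ_min = 1 × tan15.8° / 2 ≈ 0.141.

μ_min ≈ 0.141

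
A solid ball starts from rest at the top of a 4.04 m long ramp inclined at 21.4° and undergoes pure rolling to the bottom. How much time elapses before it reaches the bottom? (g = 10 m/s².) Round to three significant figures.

For this body I = (2/5)MR², i.e. k = I/(MR²) = 0.4.
Along the incline Mg sinθ − f = Ma, and torque about the center fR = Iα = kMR²(a/R) gives f = kMa.
Hence a = g sinθ/(1+k) = 10×sin21.4°/1.4 = 2.606 m/s².
With constant a from rest, t = √(2L/a) = √(2·4.04/2.606) ≈ 1.76 s.

t ≈ 1.76 s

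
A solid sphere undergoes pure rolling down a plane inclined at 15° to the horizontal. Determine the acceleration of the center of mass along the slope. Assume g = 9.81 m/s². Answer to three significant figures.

a ≈ 1.81 m/s²

Here I = (2/5)MR², so the shape factor k = I/(MR²) = 0.4.
Newton's second law down the slope: Mg sinθ − f = Ma. The torque equation fR = Iα (with α = a/R) gives f = kMa.
Eliminating f: Mg sinθ = (1+k)Ma, so a = g sinθ/(1+k) = 9.81 × sin15° / 1.4 ≈ 1.81 m/s².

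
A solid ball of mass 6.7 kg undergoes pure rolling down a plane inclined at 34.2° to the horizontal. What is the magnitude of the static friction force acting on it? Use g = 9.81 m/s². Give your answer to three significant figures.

With I = (2/5)MR², the ratio k = I/(MR²) is 0.4.
Translational: Mg sinθ − f = Ma. Rotational about the CM: fR = Iα = kMRa, so f = kMa.
Combining, a = g sinθ/(1+k) and f = kMa = kMg sinθ/(1+k).
f = 0.4 × 6.7 × 9.81 × sin34.2° / 1.4 ≈ 10.6 N.

f ≈ 10.6 N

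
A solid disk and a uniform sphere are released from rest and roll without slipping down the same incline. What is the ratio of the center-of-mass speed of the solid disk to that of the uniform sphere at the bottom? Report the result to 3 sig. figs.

Each satisfies Mgh = ½(1+k)Mv² with k = I/(MR²), so v ∝ 1/√(1+k).
For the solid disk k = 0.5; for the uniform sphere k = 0.4.
v₁/v₂ = √((1+k₂)/(1+k₁)) = √(1.4/1.5) ≈ 0.966.

v_ratio ≈ 0.966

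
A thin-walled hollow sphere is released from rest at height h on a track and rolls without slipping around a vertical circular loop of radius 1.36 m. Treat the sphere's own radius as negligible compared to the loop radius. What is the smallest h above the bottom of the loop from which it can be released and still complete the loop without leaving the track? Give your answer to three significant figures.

With I = (2/3)MR², the ratio k = I/(MR²) is 2/3.
At the top of the loop, the minimum-contact condition is Mg = Mv_top²/r, so v_top² = gr.
With ω = v/R, the kinetic energy at speed v is ½(1+k)Mv² = (5/6)Mv².
Energy conservation from release (height h) to the top (height 2r): Mgh = Mg(2r) + (5/6)M·gr.
Thus h_min = 2r + (1+k)r/2 = r(2 + 1.667/2) = 1.36 × 2.833 ≈ 3.85 m.

h_min ≈ 3.85 m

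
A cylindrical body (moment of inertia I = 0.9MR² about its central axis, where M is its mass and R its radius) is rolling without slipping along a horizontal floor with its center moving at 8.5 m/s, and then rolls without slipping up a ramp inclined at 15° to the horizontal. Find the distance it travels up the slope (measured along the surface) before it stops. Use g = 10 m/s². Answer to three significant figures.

The moment of inertia is 0.9MR², giving k ≡ I/(MR²) = 0.9.
Rolling without slipping gives ω = v/R, so the total kinetic energy is ½Mv² + ½Iω² = ½(1+k)Mv² = (19/20)Mv².
Setting this equal to Mgh gives the vertical rise h = (1+k)v₀²/(2g) = 1.9×8.5²/(2×10) = 6.864 m.
The distance along the slope is d = h/sinθ = 6.864/sin15° ≈ 26.5 m.

d ≈ 26.5 m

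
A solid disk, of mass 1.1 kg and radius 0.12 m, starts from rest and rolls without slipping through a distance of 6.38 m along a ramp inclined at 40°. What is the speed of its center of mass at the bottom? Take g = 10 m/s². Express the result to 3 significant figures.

v ≈ 7.39 m/s

For this body I = (1/2)MR², i.e. k = I/(MR²) = 0.5.
The rolling condition ω = v/R makes the rotational term ½I(v/R)² = ½kMv², so KE_total = ½(1+k)Mv² = (3/4)Mv².
The vertical drop is h = L sinθ = 6.38 × sin40° = 4.101 m.
Setting Mgh = (3/4)Mv² gives v = √(2gh/(1+k)) = √(2·10·4.101/1.5) ≈ 7.39 m/s.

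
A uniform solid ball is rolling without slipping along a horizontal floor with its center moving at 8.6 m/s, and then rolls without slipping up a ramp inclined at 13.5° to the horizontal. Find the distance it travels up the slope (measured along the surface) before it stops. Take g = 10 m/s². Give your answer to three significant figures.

The moment of inertia is (2/5)MR², giving k ≡ I/(MR²) = 0.4.
Pure rolling means v = ωR; then KE = ½Mv² + ½I(v/R)² = ½(1+k)Mv² = (7/10)Mv².
Setting this equal to Mgh gives the vertical rise h = (1+k)v₀²/(2g) = 1.4×8.6²/(2×10) = 5.177 m.
Along the incline, d = h/sinθ = 5.177/sin13.5° ≈ 22.2 m.

d ≈ 22.2 m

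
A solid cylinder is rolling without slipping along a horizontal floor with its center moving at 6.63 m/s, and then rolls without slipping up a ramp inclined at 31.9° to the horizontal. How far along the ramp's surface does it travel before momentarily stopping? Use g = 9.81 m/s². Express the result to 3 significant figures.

d ≈ 6.36 m

With I = (1/2)MR², the ratio k = I/(MR²) is 0.5.
Rolling without slipping gives ω = v/R, so the total kinetic energy is ½Mv² + ½Iω² = ½(1+k)Mv² = (3/4)Mv².
Setting this equal to Mgh gives the vertical rise h = (1+k)v₀²/(2g) = 1.5×6.63²/(2×9.81) = 3.361 m.
Along the incline, d = h/sinθ = 3.361/sin31.9° ≈ 6.36 m.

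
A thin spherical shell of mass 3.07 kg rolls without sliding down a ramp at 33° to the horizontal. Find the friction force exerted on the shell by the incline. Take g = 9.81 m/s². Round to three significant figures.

Here I = (2/3)MR², so the shape factor k = I/(MR²) = 2/3.
Along the incline Mg sinθ − f = Ma, and torque about the center fR = Iα = kMR²(a/R) gives f = kMa.
Combining, a = g sinθ/(1+k) and f = kMa = kMg sinθ/(1+k).
f = (2/3) × 3.07 × 9.81 × sin33° / 1.667 ≈ 6.56 N.

f ≈ 6.56 N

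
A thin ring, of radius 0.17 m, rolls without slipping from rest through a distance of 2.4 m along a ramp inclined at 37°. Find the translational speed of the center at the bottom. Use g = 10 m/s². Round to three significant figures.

Here I = MR², so the shape factor k = I/(MR²) = 1.
Rolling without slipping gives ω = v/R, so the total kinetic energy is ½Mv² + ½Iω² = ½(1+k)Mv² = Mv².
The vertical drop is h = L sinθ = 2.4 × sin37° = 1.444 m.
Energy conservation: Mgh = Mv², so v = √(2gh/(1+k)) = √(2 × 10 × 1.444 / 2) ≈ 3.80 m/s.

v ≈ 3.80 m/s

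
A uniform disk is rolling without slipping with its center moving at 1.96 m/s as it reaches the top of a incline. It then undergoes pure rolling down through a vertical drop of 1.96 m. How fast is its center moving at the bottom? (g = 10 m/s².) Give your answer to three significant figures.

v ≈ 5.47 m/s

The moment of inertia is (1/2)MR², giving k ≡ I/(MR²) = 0.5.
Rolling without slipping gives ω = v/R, so the total kinetic energy is ½Mv² + ½Iω² = ½(1+k)Mv² = (3/4)Mv².
Conserving energy between top and bottom: (3/4)Mv² = (3/4)Mv₀² + Mgh, hence v² = v₀² + 2gh/(1+k).
v = √(1.96² + 2×10×1.96/1.5) = √29.97 ≈ 5.47 m/s.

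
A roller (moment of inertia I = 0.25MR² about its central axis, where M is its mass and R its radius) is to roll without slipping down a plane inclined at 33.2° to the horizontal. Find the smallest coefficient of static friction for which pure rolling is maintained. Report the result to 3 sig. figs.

μ_min ≈ 0.131

Here I = 0.25MR², so the shape factor k = I/(MR²) = 0.25.
Along the incline Mg sinθ − f = Ma, and torque about the center fR = Iα = kMR²(a/R) gives f = kMa.
These give a = g sinθ/(1+k) and the required friction f = kMg sinθ/(1+k).
With N = Mg cosθ, the no-slip condition f ≤ μN gives μ_min = f/N = k tanθ/(1+k).
μ_min = 0.25 × tan33.2° / 1.25 ≈ 0.131.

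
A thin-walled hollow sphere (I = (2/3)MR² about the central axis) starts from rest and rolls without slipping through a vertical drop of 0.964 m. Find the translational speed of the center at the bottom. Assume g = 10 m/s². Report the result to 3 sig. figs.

The moment of inertia is (2/3)MR², giving k ≡ I/(MR²) = 2/3.
Pure rolling means v = ωR; then KE = ½Mv² + ½I(v/R)² = ½(1+k)Mv² = (5/6)Mv².
Setting Mgh = (5/6)Mv² gives v = √(2gh/(1+k)) = √(2·10·0.964/1.667) ≈ 3.40 m/s.

v ≈ 3.40 m/s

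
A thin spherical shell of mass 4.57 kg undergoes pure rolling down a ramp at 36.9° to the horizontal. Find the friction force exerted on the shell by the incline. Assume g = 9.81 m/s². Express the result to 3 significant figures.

f ≈ 10.8 N

Here I = (2/3)MR², so the shape factor k = I/(MR²) = 2/3.
Newton's second law down the slope: Mg sinθ − f = Ma. The torque equation fR = Iα (with α = a/R) gives f = kMa.
Combining, a = g sinθ/(1+k) and f = kMa = kMg sinθ/(1+k).
f = (2/3) × 4.57 × 9.81 × sin36.9° / 1.667 ≈ 10.8 N.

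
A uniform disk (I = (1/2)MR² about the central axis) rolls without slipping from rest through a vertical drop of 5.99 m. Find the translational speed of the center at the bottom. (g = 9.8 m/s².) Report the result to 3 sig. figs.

v ≈ 8.85 m/s

Here I = (1/2)MR², so the shape factor k = I/(MR²) = 0.5.
The rolling condition ω = v/R makes the rotational term ½I(v/R)² = ½kMv², so KE_total = ½(1+k)Mv² = (3/4)Mv².
Energy conservation: Mgh = (3/4)Mv², so v = √(2gh/(1+k)) = √(2 × 9.8 × 5.99 / 1.5) ≈ 8.85 m/s.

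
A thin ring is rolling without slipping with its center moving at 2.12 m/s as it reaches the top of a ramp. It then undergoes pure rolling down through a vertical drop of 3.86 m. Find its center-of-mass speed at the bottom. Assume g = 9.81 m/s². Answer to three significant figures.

Here I = MR², so the shape factor k = I/(MR²) = 1.
Pure rolling means v = ωR; then KE = ½Mv² + ½I(v/R)² = ½(1+k)Mv² = Mv².
Energy conservation: Mv₀² + Mgh = Mv², so v² = v₀² + 2gh/(1+k).
v = √(2.12² + 2×9.81×3.86/2) = √42.36 ≈ 6.51 m/s.

v ≈ 6.51 m/s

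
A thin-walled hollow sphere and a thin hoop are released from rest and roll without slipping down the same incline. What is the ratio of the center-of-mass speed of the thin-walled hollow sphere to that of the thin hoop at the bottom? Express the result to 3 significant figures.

v_ratio ≈ 1.10

Each satisfies Mgh = ½(1+k)Mv² with k = I/(MR²), so v ∝ 1/√(1+k).
For the thin-walled hollow sphere k = 2/3; for the thin hoop k = 1.
v₁/v₂ = √((1+k₂)/(1+k₁)) = √(2/1.667) ≈ 1.10.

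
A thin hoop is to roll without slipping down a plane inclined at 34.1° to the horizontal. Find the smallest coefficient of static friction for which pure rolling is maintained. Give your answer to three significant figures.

The moment of inertia is MR², giving k ≡ I/(MR²) = 1.
Newton's second law down the slope: Mg sinθ − f = Ma. The torque equation fR = Iα (with α = a/R) gives f = kMa.
These give a = g sinθ/(1+k) and the required friction f = kMg sinθ/(1+k).
With N = Mg cosθ, the no-slip condition f ≤ μN gives μ_min = f/N = k tanθ/(1+k).
μ_min = 1 × tan34.1° / 2 ≈ 0.339.

μ_min ≈ 0.339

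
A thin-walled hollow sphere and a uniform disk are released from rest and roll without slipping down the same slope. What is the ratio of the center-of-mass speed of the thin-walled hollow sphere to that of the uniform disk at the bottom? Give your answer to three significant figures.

v_ratio ≈ 0.949

Each satisfies Mgh = ½(1+k)Mv² with k = I/(MR²), so v ∝ 1/√(1+k).
For the thin-walled hollow sphere k = 2/3; for the uniform disk k = 0.5.
v₁/v₂ = √((1+k₂)/(1+k₁)) = √(1.5/1.667) ≈ 0.949.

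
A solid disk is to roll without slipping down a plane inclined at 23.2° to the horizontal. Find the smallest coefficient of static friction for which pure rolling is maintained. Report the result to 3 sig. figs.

Here I = (1/2)MR², so the shape factor k = I/(MR²) = 0.5.
Newton's second law down the slope: Mg sinθ − f = Ma. The torque equation fR = Iα (with α = a/R) gives f = kMa.
These give a = g sinθ/(1+k) and the required friction f = kMg sinθ/(1+k).
The normal force is N = Mg cosθ, so μ_min = f/N = k tanθ/(1+k).
μ_min = 0.5 × tan23.2° / 1.5 ≈ 0.143.

μ_min ≈ 0.143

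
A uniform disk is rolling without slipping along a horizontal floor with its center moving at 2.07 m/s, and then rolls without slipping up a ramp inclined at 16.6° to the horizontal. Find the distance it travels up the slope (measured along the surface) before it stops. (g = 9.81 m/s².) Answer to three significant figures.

d ≈ 1.15 m

Here I = (1/2)MR², so the shape factor k = I/(MR²) = 0.5.
Since it rolls without slipping, ω = v/R and KE = ½Mv² + ½Iω² = ½(1+k)Mv² = (3/4)Mv².
Setting this equal to Mgh gives the vertical rise h = (1+k)v₀²/(2g) = 1.5×2.07²/(2×9.81) = 0.3276 m.
Along the incline, d = h/sinθ = 0.3276/sin16.6° ≈ 1.15 m.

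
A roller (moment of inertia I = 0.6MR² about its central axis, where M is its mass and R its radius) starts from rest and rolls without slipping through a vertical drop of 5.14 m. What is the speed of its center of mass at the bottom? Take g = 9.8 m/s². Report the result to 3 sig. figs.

Here I = 0.6MR², so the shape factor k = I/(MR²) = 0.6.
Pure rolling means v = ωR; then KE = ½Mv² + ½I(v/R)² = ½(1+k)Mv² = (4/5)Mv².
Setting Mgh = (4/5)Mv² gives v = √(2gh/(1+k)) = √(2·9.8·5.14/1.6) ≈ 7.94 m/s.

v ≈ 7.94 m/s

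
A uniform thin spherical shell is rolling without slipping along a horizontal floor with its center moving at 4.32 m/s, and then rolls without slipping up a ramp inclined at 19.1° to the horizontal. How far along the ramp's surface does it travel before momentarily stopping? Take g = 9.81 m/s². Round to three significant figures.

The moment of inertia is (2/3)MR², giving k ≡ I/(MR²) = 2/3.
Rolling without slipping gives ω = v/R, so the total kinetic energy is ½Mv² + ½Iω² = ½(1+k)Mv² = (5/6)Mv².
Setting this equal to Mgh gives the vertical rise h = (1+k)v₀²/(2g) = 1.667×4.32²/(2×9.81) = 1.585 m.
The distance along the slope is d = h/sinθ = 1.585/sin19.1° ≈ 4.84 m.

d ≈ 4.84 m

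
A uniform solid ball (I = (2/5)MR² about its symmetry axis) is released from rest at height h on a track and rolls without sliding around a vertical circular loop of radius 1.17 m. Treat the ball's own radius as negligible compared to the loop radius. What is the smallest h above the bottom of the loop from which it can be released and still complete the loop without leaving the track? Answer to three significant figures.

h_min ≈ 3.16 m

The moment of inertia is (2/5)MR², giving k ≡ I/(MR²) = 0.4.
At the top of the loop, the minimum-contact condition is Mg = Mv_top²/r, so v_top² = gr.
With ω = v/R, the kinetic energy at speed v is ½(1+k)Mv² = (7/10)Mv².
Energy conservation from release (height h) to the top (height 2r): Mgh = Mg(2r) + (7/10)M·gr.
Thus h_min = 2r + (1+k)r/2 = r(2 + 1.4/2) = 1.17 × 2.7 ≈ 3.16 m.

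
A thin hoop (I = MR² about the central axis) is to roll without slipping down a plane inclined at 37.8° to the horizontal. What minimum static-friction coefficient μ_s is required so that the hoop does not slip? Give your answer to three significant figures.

For this body I = MR², i.e. k = I/(MR²) = 1.
Newton's second law down the slope: Mg sinθ − f = Ma. The torque equation fR = Iα (with α = a/R) gives f = kMa.
These give a = g sinθ/(1+k) and the required friction f = kMg sinθ/(1+k).
With N = Mg cosθ, the no-slip condition f ≤ μN gives μ_min = f/N = k tanθ/(1+k).
μ_min = 1 × tan37.8° / 2 ≈ 0.388.

μ_min ≈ 0.388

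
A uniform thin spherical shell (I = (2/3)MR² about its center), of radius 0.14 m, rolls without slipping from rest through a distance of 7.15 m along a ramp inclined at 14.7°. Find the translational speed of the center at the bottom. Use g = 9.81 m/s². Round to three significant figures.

With I = (2/3)MR², the ratio k = I/(MR²) is 2/3.
Pure rolling means v = ωR; then KE = ½Mv² + ½I(v/R)² = ½(1+k)Mv² = (5/6)Mv².
The vertical drop is h = L sinθ = 7.15 × sin14.7° = 1.814 m.
Energy conservation: Mgh = (5/6)Mv², so v = √(2gh/(1+k)) = √(2 × 9.81 × 1.814 / 1.667) ≈ 4.62 m/s.

v ≈ 4.62 m/s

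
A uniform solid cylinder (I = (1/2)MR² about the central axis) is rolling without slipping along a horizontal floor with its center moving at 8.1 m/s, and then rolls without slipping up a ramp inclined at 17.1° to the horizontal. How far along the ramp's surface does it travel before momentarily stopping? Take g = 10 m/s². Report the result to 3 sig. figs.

The moment of inertia is (1/2)MR², giving k ≡ I/(MR²) = 0.5.
Since it rolls without slipping, ω = v/R and KE = ½Mv² + ½Iω² = ½(1+k)Mv² = (3/4)Mv².
Setting this equal to Mgh gives the vertical rise h = (1+k)v₀²/(2g) = 1.5×8.1²/(2×10) = 4.921 m.
The distance along the slope is d = h/sinθ = 4.921/sin17.1° ≈ 16.7 m.

d ≈ 16.7 m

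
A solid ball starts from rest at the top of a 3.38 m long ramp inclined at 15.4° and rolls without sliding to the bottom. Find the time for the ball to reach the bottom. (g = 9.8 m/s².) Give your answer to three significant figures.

For this body I = (2/5)MR², i.e. k = I/(MR²) = 0.4.
Along the incline Mg sinθ − f = Ma, and torque about the center fR = Iα = kMR²(a/R) gives f = kMa.
Hence a = g sinθ/(1+k) = 9.8×sin15.4°/1.4 = 1.859 m/s².
With constant a from rest, t = √(2L/a) = √(2·3.38/1.859) ≈ 1.91 s.

t ≈ 1.91 s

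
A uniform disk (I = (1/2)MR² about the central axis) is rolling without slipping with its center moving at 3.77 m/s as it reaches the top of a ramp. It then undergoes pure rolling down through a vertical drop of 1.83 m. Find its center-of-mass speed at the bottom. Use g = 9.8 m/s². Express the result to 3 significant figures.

v ≈ 6.17 m/s

With I = (1/2)MR², the ratio k = I/(MR²) is 0.5.
Since it rolls without slipping, ω = v/R and KE = ½Mv² + ½Iω² = ½(1+k)Mv² = (3/4)Mv².
Conserving energy between top and bottom: (3/4)Mv² = (3/4)Mv₀² + Mgh, hence v² = v₀² + 2gh/(1+k).
v = √(3.77² + 2×9.8×1.83/1.5) = √38.12 ≈ 6.17 m/s.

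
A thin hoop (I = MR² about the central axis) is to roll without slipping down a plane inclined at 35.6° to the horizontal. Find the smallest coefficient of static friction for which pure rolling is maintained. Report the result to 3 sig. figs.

μ_min ≈ 0.358

For this body I = MR², i.e. k = I/(MR²) = 1.
Along the incline Mg sinθ − f = Ma, and torque about the center fR = Iα = kMR²(a/R) gives f = kMa.
These give a = g sinθ/(1+k) and the required friction f = kMg sinθ/(1+k).
With N = Mg cosθ, the no-slip condition f ≤ μN gives μ_min = f/N = k tanθ/(1+k).
μ_min = 1 × tan35.6° / 2 ≈ 0.358.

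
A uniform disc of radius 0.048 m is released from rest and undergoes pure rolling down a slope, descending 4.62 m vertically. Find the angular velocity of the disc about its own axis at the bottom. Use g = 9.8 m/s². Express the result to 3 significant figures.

Here I = (1/2)MR², so the shape factor k = I/(MR²) = 0.5.
Rolling without slipping gives ω = v/R, so the total kinetic energy is ½Mv² + ½Iω² = ½(1+k)Mv² = (3/4)Mv².
Energy conservation Mgh = ½(1+k)Mv² gives v = √(2gh/(1+k)) = √(2 × 9.8 × 4.62 / 1.5) = 7.77 m/s.
Then ω = v/R = 7.77 / 0.048 ≈ 162 rad/s.

ω ≈ 162 rad/s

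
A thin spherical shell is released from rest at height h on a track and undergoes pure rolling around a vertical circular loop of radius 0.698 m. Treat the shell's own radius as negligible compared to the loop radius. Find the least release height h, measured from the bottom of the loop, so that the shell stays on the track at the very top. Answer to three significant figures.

Here I = (2/3)MR², so the shape factor k = I/(MR²) = 2/3.
At the top, contact is just lost when gravity alone supplies the centripetal force: Mg = Mv_top²/r, i.e. v_top² = gr.
With ω = v/R, the kinetic energy at speed v is ½(1+k)Mv² = (5/6)Mv².
Energy conservation from release (height h) to the top (height 2r): Mgh = Mg(2r) + (5/6)M·gr.
Thus h_min = 2r + (1+k)r/2 = r(2 + 1.667/2) = 0.698 × 2.833 ≈ 1.98 m.

h_min ≈ 1.98 m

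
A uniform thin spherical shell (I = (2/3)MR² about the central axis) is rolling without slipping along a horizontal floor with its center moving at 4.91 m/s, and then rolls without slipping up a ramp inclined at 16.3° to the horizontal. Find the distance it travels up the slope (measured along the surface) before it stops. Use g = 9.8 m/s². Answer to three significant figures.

Here I = (2/3)MR², so the shape factor k = I/(MR²) = 2/3.
Rolling without slipping gives ω = v/R, so the total kinetic energy is ½Mv² + ½Iω² = ½(1+k)Mv² = (5/6)Mv².
Setting this equal to Mgh gives the vertical rise h = (1+k)v₀²/(2g) = 1.667×4.91²/(2×9.8) = 2.05 m.
The distance along the slope is d = h/sinθ = 2.05/sin16.3° ≈ 7.30 m.

d ≈ 7.30 m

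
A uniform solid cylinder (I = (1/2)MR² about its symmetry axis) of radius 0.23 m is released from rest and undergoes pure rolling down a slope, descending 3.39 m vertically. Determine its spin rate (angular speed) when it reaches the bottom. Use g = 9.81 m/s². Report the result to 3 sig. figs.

ω ≈ 29.0 rad/s

Here I = (1/2)MR², so the shape factor k = I/(MR²) = 0.5.
Rolling without slipping gives ω = v/R, so the total kinetic energy is ½Mv² + ½Iω² = ½(1+k)Mv² = (3/4)Mv².
Energy conservation Mgh = ½(1+k)Mv² gives v = √(2gh/(1+k)) = √(2 × 9.81 × 3.39 / 1.5) = 6.659 m/s.
Then ω = v/R = 6.659 / 0.23 ≈ 29.0 rad/s.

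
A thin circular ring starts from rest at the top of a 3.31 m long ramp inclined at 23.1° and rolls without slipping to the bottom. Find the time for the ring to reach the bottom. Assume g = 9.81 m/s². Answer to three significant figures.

The moment of inertia is MR², giving k ≡ I/(MR²) = 1.
Newton's second law down the slope: Mg sinθ − f = Ma. The torque equation fR = Iα (with α = a/R) gives f = kMa.
Hence a = g sinθ/(1+k) = 9.81×sin23.1°/2 = 1.924 m/s².
With constant a from rest, t = √(2L/a) = √(2·3.31/1.924) ≈ 1.85 s.

t ≈ 1.85 s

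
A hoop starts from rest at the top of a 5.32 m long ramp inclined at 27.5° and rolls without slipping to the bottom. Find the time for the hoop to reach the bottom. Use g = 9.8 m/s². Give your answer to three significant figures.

With I = MR², the ratio k = I/(MR²) is 1.
Translational: Mg sinθ − f = Ma. Rotational about the CM: fR = Iα = kMRa, so f = kMa.
Hence a = g sinθ/(1+k) = 9.8×sin27.5°/2 = 2.263 m/s².
Starting from rest, L = ½at², so t = √(2L/a) = √(2×5.32/2.263) ≈ 2.17 s.

t ≈ 2.17 s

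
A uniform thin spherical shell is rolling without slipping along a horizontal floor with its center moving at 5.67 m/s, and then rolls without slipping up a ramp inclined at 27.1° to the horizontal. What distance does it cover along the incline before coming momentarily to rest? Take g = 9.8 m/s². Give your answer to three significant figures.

The moment of inertia is (2/3)MR², giving k ≡ I/(MR²) = 2/3.
Pure rolling means v = ωR; then KE = ½Mv² + ½I(v/R)² = ½(1+k)Mv² = (5/6)Mv².
Setting this equal to Mgh gives the vertical rise h = (1+k)v₀²/(2g) = 1.667×5.67²/(2×9.8) = 2.734 m.
Along the incline, d = h/sinθ = 2.734/sin27.1° ≈ 6.00 m.

d ≈ 6.00 m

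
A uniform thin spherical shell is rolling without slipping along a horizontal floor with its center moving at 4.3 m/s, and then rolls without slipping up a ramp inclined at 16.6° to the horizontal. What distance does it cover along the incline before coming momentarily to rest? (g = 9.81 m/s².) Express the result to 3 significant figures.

Here I = (2/3)MR², so the shape factor k = I/(MR²) = 2/3.
Since it rolls without slipping, ω = v/R and KE = ½Mv² + ½Iω² = ½(1+k)Mv² = (5/6)Mv².
Setting this equal to Mgh gives the vertical rise h = (1+k)v₀²/(2g) = 1.667×4.3²/(2×9.81) = 1.571 m.
Along the incline, d = h/sinθ = 1.571/sin16.6° ≈ 5.50 m.

d ≈ 5.50 m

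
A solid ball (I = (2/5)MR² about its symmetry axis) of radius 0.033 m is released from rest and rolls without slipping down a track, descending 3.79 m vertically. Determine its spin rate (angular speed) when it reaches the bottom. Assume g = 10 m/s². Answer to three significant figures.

ω ≈ 223 rad/s

For this body I = (2/5)MR², i.e. k = I/(MR²) = 0.4.
The rolling condition ω = v/R makes the rotational term ½I(v/R)² = ½kMv², so KE_total = ½(1+k)Mv² = (7/10)Mv².
Energy conservation Mgh = ½(1+k)Mv² gives v = √(2gh/(1+k)) = √(2 × 10 × 3.79 / 1.4) = 7.358 m/s.
The angular speed follows from ω = v/R = 7.358/0.033 ≈ 223 rad/s.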